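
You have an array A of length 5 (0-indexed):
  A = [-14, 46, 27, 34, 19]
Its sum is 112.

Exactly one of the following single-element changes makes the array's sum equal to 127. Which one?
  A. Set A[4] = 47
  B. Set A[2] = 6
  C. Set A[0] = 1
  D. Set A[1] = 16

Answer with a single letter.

Option A: A[4] 19->47, delta=28, new_sum=112+(28)=140
Option B: A[2] 27->6, delta=-21, new_sum=112+(-21)=91
Option C: A[0] -14->1, delta=15, new_sum=112+(15)=127 <-- matches target
Option D: A[1] 46->16, delta=-30, new_sum=112+(-30)=82

Answer: C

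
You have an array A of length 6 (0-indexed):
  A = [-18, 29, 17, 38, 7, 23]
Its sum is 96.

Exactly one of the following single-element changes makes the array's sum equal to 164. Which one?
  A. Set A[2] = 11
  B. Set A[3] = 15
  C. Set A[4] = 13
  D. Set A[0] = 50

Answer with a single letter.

Answer: D

Derivation:
Option A: A[2] 17->11, delta=-6, new_sum=96+(-6)=90
Option B: A[3] 38->15, delta=-23, new_sum=96+(-23)=73
Option C: A[4] 7->13, delta=6, new_sum=96+(6)=102
Option D: A[0] -18->50, delta=68, new_sum=96+(68)=164 <-- matches target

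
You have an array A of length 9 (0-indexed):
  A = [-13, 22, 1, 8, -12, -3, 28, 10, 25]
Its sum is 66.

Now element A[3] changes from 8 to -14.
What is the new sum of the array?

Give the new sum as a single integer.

Answer: 44

Derivation:
Old value at index 3: 8
New value at index 3: -14
Delta = -14 - 8 = -22
New sum = old_sum + delta = 66 + (-22) = 44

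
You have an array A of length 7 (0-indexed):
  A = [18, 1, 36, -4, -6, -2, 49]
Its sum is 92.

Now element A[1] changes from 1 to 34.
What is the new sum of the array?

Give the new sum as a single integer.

Old value at index 1: 1
New value at index 1: 34
Delta = 34 - 1 = 33
New sum = old_sum + delta = 92 + (33) = 125

Answer: 125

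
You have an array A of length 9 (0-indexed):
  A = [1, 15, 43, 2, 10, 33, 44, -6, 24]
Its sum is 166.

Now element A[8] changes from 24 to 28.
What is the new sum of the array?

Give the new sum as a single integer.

Answer: 170

Derivation:
Old value at index 8: 24
New value at index 8: 28
Delta = 28 - 24 = 4
New sum = old_sum + delta = 166 + (4) = 170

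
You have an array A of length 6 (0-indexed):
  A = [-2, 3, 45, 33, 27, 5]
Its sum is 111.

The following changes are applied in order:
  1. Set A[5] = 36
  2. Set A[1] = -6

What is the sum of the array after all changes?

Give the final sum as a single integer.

Answer: 133

Derivation:
Initial sum: 111
Change 1: A[5] 5 -> 36, delta = 31, sum = 142
Change 2: A[1] 3 -> -6, delta = -9, sum = 133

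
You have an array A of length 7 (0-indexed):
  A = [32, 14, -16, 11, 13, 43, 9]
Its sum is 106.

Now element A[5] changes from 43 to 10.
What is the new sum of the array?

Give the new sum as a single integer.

Answer: 73

Derivation:
Old value at index 5: 43
New value at index 5: 10
Delta = 10 - 43 = -33
New sum = old_sum + delta = 106 + (-33) = 73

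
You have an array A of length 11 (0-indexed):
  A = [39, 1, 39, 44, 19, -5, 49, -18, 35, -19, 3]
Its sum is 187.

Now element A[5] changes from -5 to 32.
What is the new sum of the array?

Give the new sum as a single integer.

Old value at index 5: -5
New value at index 5: 32
Delta = 32 - -5 = 37
New sum = old_sum + delta = 187 + (37) = 224

Answer: 224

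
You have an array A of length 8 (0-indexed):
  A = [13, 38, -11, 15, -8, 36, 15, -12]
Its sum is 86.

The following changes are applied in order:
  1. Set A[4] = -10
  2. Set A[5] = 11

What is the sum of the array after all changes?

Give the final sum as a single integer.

Initial sum: 86
Change 1: A[4] -8 -> -10, delta = -2, sum = 84
Change 2: A[5] 36 -> 11, delta = -25, sum = 59

Answer: 59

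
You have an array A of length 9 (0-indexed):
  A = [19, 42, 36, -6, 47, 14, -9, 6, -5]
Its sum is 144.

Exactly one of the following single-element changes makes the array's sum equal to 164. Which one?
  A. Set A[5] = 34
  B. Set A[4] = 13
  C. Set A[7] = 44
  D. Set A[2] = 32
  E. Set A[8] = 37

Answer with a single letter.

Answer: A

Derivation:
Option A: A[5] 14->34, delta=20, new_sum=144+(20)=164 <-- matches target
Option B: A[4] 47->13, delta=-34, new_sum=144+(-34)=110
Option C: A[7] 6->44, delta=38, new_sum=144+(38)=182
Option D: A[2] 36->32, delta=-4, new_sum=144+(-4)=140
Option E: A[8] -5->37, delta=42, new_sum=144+(42)=186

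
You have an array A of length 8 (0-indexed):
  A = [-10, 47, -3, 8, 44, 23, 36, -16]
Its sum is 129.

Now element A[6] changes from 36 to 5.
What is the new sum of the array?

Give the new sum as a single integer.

Old value at index 6: 36
New value at index 6: 5
Delta = 5 - 36 = -31
New sum = old_sum + delta = 129 + (-31) = 98

Answer: 98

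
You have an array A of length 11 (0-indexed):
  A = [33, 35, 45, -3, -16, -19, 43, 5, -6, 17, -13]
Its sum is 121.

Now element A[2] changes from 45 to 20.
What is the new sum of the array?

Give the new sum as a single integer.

Old value at index 2: 45
New value at index 2: 20
Delta = 20 - 45 = -25
New sum = old_sum + delta = 121 + (-25) = 96

Answer: 96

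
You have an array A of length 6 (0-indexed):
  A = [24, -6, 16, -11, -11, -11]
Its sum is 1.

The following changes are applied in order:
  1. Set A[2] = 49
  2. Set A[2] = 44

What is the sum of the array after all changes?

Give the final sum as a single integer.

Answer: 29

Derivation:
Initial sum: 1
Change 1: A[2] 16 -> 49, delta = 33, sum = 34
Change 2: A[2] 49 -> 44, delta = -5, sum = 29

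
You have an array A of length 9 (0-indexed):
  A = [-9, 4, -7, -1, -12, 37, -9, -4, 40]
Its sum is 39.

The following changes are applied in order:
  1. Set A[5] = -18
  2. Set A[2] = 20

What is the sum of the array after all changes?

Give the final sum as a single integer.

Initial sum: 39
Change 1: A[5] 37 -> -18, delta = -55, sum = -16
Change 2: A[2] -7 -> 20, delta = 27, sum = 11

Answer: 11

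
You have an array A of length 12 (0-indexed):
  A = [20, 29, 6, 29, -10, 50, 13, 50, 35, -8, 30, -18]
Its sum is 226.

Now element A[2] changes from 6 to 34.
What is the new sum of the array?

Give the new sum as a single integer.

Old value at index 2: 6
New value at index 2: 34
Delta = 34 - 6 = 28
New sum = old_sum + delta = 226 + (28) = 254

Answer: 254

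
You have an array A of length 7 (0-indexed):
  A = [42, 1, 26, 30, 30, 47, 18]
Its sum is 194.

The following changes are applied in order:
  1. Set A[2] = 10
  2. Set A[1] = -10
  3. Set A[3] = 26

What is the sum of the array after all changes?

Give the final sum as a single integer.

Answer: 163

Derivation:
Initial sum: 194
Change 1: A[2] 26 -> 10, delta = -16, sum = 178
Change 2: A[1] 1 -> -10, delta = -11, sum = 167
Change 3: A[3] 30 -> 26, delta = -4, sum = 163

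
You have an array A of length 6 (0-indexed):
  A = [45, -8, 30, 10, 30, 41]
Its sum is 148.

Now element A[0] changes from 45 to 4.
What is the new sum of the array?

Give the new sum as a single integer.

Answer: 107

Derivation:
Old value at index 0: 45
New value at index 0: 4
Delta = 4 - 45 = -41
New sum = old_sum + delta = 148 + (-41) = 107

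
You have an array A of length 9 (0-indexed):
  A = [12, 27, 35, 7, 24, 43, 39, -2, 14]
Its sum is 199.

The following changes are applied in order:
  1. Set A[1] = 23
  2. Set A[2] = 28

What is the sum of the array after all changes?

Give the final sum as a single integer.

Answer: 188

Derivation:
Initial sum: 199
Change 1: A[1] 27 -> 23, delta = -4, sum = 195
Change 2: A[2] 35 -> 28, delta = -7, sum = 188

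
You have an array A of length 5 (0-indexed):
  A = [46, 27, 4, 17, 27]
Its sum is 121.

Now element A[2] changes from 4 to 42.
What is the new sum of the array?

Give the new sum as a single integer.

Answer: 159

Derivation:
Old value at index 2: 4
New value at index 2: 42
Delta = 42 - 4 = 38
New sum = old_sum + delta = 121 + (38) = 159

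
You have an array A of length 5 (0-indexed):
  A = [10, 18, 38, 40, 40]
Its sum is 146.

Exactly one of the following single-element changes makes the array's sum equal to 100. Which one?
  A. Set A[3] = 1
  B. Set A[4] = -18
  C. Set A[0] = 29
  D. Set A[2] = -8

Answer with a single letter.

Option A: A[3] 40->1, delta=-39, new_sum=146+(-39)=107
Option B: A[4] 40->-18, delta=-58, new_sum=146+(-58)=88
Option C: A[0] 10->29, delta=19, new_sum=146+(19)=165
Option D: A[2] 38->-8, delta=-46, new_sum=146+(-46)=100 <-- matches target

Answer: D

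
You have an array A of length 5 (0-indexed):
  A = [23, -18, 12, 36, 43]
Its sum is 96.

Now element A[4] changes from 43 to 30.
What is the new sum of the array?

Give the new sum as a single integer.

Old value at index 4: 43
New value at index 4: 30
Delta = 30 - 43 = -13
New sum = old_sum + delta = 96 + (-13) = 83

Answer: 83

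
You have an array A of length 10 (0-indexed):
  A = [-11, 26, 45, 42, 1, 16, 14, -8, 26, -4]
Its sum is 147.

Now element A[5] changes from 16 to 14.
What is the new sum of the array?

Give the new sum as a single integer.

Answer: 145

Derivation:
Old value at index 5: 16
New value at index 5: 14
Delta = 14 - 16 = -2
New sum = old_sum + delta = 147 + (-2) = 145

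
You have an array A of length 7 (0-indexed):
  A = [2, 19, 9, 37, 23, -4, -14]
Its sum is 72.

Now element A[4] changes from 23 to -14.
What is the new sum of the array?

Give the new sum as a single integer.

Answer: 35

Derivation:
Old value at index 4: 23
New value at index 4: -14
Delta = -14 - 23 = -37
New sum = old_sum + delta = 72 + (-37) = 35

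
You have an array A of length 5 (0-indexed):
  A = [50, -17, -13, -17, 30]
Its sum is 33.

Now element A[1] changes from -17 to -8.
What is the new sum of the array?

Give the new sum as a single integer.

Old value at index 1: -17
New value at index 1: -8
Delta = -8 - -17 = 9
New sum = old_sum + delta = 33 + (9) = 42

Answer: 42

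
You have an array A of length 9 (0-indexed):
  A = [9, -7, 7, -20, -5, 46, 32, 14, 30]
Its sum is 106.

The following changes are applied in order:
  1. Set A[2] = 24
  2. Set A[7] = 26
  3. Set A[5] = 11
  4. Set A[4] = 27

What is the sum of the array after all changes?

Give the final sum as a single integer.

Answer: 132

Derivation:
Initial sum: 106
Change 1: A[2] 7 -> 24, delta = 17, sum = 123
Change 2: A[7] 14 -> 26, delta = 12, sum = 135
Change 3: A[5] 46 -> 11, delta = -35, sum = 100
Change 4: A[4] -5 -> 27, delta = 32, sum = 132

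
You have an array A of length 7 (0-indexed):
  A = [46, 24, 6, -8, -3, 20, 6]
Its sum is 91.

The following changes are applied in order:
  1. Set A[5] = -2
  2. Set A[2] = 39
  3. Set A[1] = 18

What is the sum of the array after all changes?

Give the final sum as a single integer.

Answer: 96

Derivation:
Initial sum: 91
Change 1: A[5] 20 -> -2, delta = -22, sum = 69
Change 2: A[2] 6 -> 39, delta = 33, sum = 102
Change 3: A[1] 24 -> 18, delta = -6, sum = 96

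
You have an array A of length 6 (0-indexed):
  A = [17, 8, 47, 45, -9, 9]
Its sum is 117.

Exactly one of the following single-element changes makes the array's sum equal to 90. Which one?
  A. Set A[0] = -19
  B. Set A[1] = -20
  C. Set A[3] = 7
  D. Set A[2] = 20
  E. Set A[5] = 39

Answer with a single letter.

Answer: D

Derivation:
Option A: A[0] 17->-19, delta=-36, new_sum=117+(-36)=81
Option B: A[1] 8->-20, delta=-28, new_sum=117+(-28)=89
Option C: A[3] 45->7, delta=-38, new_sum=117+(-38)=79
Option D: A[2] 47->20, delta=-27, new_sum=117+(-27)=90 <-- matches target
Option E: A[5] 9->39, delta=30, new_sum=117+(30)=147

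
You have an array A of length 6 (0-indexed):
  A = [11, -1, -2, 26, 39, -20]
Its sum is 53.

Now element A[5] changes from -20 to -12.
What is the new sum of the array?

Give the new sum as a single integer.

Old value at index 5: -20
New value at index 5: -12
Delta = -12 - -20 = 8
New sum = old_sum + delta = 53 + (8) = 61

Answer: 61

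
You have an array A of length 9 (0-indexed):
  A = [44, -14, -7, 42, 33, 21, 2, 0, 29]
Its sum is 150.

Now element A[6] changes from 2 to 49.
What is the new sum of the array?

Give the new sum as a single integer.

Answer: 197

Derivation:
Old value at index 6: 2
New value at index 6: 49
Delta = 49 - 2 = 47
New sum = old_sum + delta = 150 + (47) = 197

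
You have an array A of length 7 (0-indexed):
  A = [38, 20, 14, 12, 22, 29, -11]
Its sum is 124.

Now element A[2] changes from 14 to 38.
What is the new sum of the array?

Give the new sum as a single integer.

Answer: 148

Derivation:
Old value at index 2: 14
New value at index 2: 38
Delta = 38 - 14 = 24
New sum = old_sum + delta = 124 + (24) = 148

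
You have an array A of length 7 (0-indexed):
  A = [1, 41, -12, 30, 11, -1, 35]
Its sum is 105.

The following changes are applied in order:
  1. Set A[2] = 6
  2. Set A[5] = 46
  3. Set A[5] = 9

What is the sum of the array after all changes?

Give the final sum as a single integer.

Initial sum: 105
Change 1: A[2] -12 -> 6, delta = 18, sum = 123
Change 2: A[5] -1 -> 46, delta = 47, sum = 170
Change 3: A[5] 46 -> 9, delta = -37, sum = 133

Answer: 133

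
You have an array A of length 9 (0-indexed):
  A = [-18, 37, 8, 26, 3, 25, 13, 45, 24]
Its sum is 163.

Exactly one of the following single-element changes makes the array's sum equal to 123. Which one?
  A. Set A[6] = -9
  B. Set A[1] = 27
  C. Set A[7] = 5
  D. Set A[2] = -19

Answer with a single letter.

Option A: A[6] 13->-9, delta=-22, new_sum=163+(-22)=141
Option B: A[1] 37->27, delta=-10, new_sum=163+(-10)=153
Option C: A[7] 45->5, delta=-40, new_sum=163+(-40)=123 <-- matches target
Option D: A[2] 8->-19, delta=-27, new_sum=163+(-27)=136

Answer: C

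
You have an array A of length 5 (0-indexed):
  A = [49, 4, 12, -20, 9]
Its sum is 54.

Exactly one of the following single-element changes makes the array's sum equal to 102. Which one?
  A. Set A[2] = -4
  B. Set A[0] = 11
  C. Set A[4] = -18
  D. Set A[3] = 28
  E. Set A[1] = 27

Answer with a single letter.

Answer: D

Derivation:
Option A: A[2] 12->-4, delta=-16, new_sum=54+(-16)=38
Option B: A[0] 49->11, delta=-38, new_sum=54+(-38)=16
Option C: A[4] 9->-18, delta=-27, new_sum=54+(-27)=27
Option D: A[3] -20->28, delta=48, new_sum=54+(48)=102 <-- matches target
Option E: A[1] 4->27, delta=23, new_sum=54+(23)=77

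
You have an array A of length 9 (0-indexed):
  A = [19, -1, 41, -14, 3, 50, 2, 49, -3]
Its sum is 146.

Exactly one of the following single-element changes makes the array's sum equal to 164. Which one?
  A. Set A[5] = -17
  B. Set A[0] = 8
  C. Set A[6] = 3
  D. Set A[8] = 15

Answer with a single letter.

Answer: D

Derivation:
Option A: A[5] 50->-17, delta=-67, new_sum=146+(-67)=79
Option B: A[0] 19->8, delta=-11, new_sum=146+(-11)=135
Option C: A[6] 2->3, delta=1, new_sum=146+(1)=147
Option D: A[8] -3->15, delta=18, new_sum=146+(18)=164 <-- matches target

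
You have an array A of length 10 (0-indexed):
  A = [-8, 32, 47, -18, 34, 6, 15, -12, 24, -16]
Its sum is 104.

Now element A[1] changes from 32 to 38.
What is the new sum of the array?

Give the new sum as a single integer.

Old value at index 1: 32
New value at index 1: 38
Delta = 38 - 32 = 6
New sum = old_sum + delta = 104 + (6) = 110

Answer: 110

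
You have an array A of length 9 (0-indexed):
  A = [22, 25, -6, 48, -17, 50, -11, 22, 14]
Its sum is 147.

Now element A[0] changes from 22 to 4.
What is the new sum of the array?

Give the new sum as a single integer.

Old value at index 0: 22
New value at index 0: 4
Delta = 4 - 22 = -18
New sum = old_sum + delta = 147 + (-18) = 129

Answer: 129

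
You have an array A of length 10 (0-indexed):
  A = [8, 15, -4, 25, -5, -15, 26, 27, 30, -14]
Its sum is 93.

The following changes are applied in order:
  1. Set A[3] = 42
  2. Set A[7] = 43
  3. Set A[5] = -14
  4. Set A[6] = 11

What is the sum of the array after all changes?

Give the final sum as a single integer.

Answer: 112

Derivation:
Initial sum: 93
Change 1: A[3] 25 -> 42, delta = 17, sum = 110
Change 2: A[7] 27 -> 43, delta = 16, sum = 126
Change 3: A[5] -15 -> -14, delta = 1, sum = 127
Change 4: A[6] 26 -> 11, delta = -15, sum = 112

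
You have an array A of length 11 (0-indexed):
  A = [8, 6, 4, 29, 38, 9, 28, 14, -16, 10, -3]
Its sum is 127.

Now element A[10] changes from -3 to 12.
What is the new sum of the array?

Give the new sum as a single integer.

Answer: 142

Derivation:
Old value at index 10: -3
New value at index 10: 12
Delta = 12 - -3 = 15
New sum = old_sum + delta = 127 + (15) = 142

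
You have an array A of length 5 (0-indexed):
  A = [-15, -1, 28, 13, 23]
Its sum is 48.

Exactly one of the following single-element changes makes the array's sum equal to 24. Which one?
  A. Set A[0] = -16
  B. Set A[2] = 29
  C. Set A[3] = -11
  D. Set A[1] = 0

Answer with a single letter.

Option A: A[0] -15->-16, delta=-1, new_sum=48+(-1)=47
Option B: A[2] 28->29, delta=1, new_sum=48+(1)=49
Option C: A[3] 13->-11, delta=-24, new_sum=48+(-24)=24 <-- matches target
Option D: A[1] -1->0, delta=1, new_sum=48+(1)=49

Answer: C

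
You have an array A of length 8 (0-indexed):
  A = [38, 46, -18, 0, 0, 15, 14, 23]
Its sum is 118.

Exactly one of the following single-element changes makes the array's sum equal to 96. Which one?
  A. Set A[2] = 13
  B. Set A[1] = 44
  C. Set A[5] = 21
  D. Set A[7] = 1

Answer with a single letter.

Option A: A[2] -18->13, delta=31, new_sum=118+(31)=149
Option B: A[1] 46->44, delta=-2, new_sum=118+(-2)=116
Option C: A[5] 15->21, delta=6, new_sum=118+(6)=124
Option D: A[7] 23->1, delta=-22, new_sum=118+(-22)=96 <-- matches target

Answer: D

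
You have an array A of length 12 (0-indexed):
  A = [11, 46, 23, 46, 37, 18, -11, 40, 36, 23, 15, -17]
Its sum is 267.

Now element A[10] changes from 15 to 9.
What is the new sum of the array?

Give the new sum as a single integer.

Old value at index 10: 15
New value at index 10: 9
Delta = 9 - 15 = -6
New sum = old_sum + delta = 267 + (-6) = 261

Answer: 261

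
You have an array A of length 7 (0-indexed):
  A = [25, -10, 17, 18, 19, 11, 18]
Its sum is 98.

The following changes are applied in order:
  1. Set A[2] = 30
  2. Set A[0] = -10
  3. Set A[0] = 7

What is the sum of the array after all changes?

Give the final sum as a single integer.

Answer: 93

Derivation:
Initial sum: 98
Change 1: A[2] 17 -> 30, delta = 13, sum = 111
Change 2: A[0] 25 -> -10, delta = -35, sum = 76
Change 3: A[0] -10 -> 7, delta = 17, sum = 93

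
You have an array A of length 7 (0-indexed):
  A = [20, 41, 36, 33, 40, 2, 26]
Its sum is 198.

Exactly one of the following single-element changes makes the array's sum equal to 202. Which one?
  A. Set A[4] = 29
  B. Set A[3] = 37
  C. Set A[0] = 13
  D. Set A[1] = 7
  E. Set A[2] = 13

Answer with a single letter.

Option A: A[4] 40->29, delta=-11, new_sum=198+(-11)=187
Option B: A[3] 33->37, delta=4, new_sum=198+(4)=202 <-- matches target
Option C: A[0] 20->13, delta=-7, new_sum=198+(-7)=191
Option D: A[1] 41->7, delta=-34, new_sum=198+(-34)=164
Option E: A[2] 36->13, delta=-23, new_sum=198+(-23)=175

Answer: B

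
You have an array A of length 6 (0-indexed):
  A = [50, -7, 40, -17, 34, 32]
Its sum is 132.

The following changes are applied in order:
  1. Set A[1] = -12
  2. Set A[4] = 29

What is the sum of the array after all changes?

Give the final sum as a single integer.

Initial sum: 132
Change 1: A[1] -7 -> -12, delta = -5, sum = 127
Change 2: A[4] 34 -> 29, delta = -5, sum = 122

Answer: 122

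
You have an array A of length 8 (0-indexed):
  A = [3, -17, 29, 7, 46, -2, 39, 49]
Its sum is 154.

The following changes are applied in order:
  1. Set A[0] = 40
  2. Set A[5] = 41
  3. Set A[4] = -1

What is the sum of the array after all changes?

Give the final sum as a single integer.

Answer: 187

Derivation:
Initial sum: 154
Change 1: A[0] 3 -> 40, delta = 37, sum = 191
Change 2: A[5] -2 -> 41, delta = 43, sum = 234
Change 3: A[4] 46 -> -1, delta = -47, sum = 187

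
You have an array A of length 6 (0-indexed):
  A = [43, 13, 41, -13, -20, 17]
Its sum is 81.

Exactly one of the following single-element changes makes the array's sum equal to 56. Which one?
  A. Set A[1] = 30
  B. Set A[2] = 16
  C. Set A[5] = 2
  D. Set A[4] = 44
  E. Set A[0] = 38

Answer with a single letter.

Option A: A[1] 13->30, delta=17, new_sum=81+(17)=98
Option B: A[2] 41->16, delta=-25, new_sum=81+(-25)=56 <-- matches target
Option C: A[5] 17->2, delta=-15, new_sum=81+(-15)=66
Option D: A[4] -20->44, delta=64, new_sum=81+(64)=145
Option E: A[0] 43->38, delta=-5, new_sum=81+(-5)=76

Answer: B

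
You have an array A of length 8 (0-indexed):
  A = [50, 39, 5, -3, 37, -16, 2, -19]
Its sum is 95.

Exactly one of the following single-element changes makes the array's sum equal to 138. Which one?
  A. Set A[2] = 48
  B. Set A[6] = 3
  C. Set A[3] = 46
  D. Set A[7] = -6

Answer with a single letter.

Option A: A[2] 5->48, delta=43, new_sum=95+(43)=138 <-- matches target
Option B: A[6] 2->3, delta=1, new_sum=95+(1)=96
Option C: A[3] -3->46, delta=49, new_sum=95+(49)=144
Option D: A[7] -19->-6, delta=13, new_sum=95+(13)=108

Answer: A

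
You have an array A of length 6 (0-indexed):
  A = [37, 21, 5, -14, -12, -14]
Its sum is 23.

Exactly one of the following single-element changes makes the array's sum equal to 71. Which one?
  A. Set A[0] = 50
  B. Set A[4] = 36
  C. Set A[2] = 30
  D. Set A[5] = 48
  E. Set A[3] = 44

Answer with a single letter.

Option A: A[0] 37->50, delta=13, new_sum=23+(13)=36
Option B: A[4] -12->36, delta=48, new_sum=23+(48)=71 <-- matches target
Option C: A[2] 5->30, delta=25, new_sum=23+(25)=48
Option D: A[5] -14->48, delta=62, new_sum=23+(62)=85
Option E: A[3] -14->44, delta=58, new_sum=23+(58)=81

Answer: B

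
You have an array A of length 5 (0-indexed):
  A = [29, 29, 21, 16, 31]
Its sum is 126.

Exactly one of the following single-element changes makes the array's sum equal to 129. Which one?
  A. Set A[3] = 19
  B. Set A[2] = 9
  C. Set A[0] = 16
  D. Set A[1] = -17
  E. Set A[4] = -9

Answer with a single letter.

Option A: A[3] 16->19, delta=3, new_sum=126+(3)=129 <-- matches target
Option B: A[2] 21->9, delta=-12, new_sum=126+(-12)=114
Option C: A[0] 29->16, delta=-13, new_sum=126+(-13)=113
Option D: A[1] 29->-17, delta=-46, new_sum=126+(-46)=80
Option E: A[4] 31->-9, delta=-40, new_sum=126+(-40)=86

Answer: A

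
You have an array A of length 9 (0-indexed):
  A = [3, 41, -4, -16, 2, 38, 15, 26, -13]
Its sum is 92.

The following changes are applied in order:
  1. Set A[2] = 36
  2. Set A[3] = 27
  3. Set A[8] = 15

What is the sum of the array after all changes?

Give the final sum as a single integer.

Initial sum: 92
Change 1: A[2] -4 -> 36, delta = 40, sum = 132
Change 2: A[3] -16 -> 27, delta = 43, sum = 175
Change 3: A[8] -13 -> 15, delta = 28, sum = 203

Answer: 203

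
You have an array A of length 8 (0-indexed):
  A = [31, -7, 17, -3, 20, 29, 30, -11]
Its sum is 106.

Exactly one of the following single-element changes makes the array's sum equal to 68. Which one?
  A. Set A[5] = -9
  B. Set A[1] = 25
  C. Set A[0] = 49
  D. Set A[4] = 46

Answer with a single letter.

Option A: A[5] 29->-9, delta=-38, new_sum=106+(-38)=68 <-- matches target
Option B: A[1] -7->25, delta=32, new_sum=106+(32)=138
Option C: A[0] 31->49, delta=18, new_sum=106+(18)=124
Option D: A[4] 20->46, delta=26, new_sum=106+(26)=132

Answer: A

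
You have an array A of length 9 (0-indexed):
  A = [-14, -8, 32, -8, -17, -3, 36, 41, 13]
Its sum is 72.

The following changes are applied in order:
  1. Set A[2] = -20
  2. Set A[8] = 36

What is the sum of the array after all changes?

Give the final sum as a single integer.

Answer: 43

Derivation:
Initial sum: 72
Change 1: A[2] 32 -> -20, delta = -52, sum = 20
Change 2: A[8] 13 -> 36, delta = 23, sum = 43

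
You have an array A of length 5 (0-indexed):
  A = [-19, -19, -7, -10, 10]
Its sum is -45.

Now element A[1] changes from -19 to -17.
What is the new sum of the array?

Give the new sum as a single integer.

Answer: -43

Derivation:
Old value at index 1: -19
New value at index 1: -17
Delta = -17 - -19 = 2
New sum = old_sum + delta = -45 + (2) = -43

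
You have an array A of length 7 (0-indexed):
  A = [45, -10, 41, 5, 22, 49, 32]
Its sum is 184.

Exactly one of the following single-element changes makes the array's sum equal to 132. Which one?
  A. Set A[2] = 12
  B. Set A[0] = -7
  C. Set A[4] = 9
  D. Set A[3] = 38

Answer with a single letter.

Option A: A[2] 41->12, delta=-29, new_sum=184+(-29)=155
Option B: A[0] 45->-7, delta=-52, new_sum=184+(-52)=132 <-- matches target
Option C: A[4] 22->9, delta=-13, new_sum=184+(-13)=171
Option D: A[3] 5->38, delta=33, new_sum=184+(33)=217

Answer: B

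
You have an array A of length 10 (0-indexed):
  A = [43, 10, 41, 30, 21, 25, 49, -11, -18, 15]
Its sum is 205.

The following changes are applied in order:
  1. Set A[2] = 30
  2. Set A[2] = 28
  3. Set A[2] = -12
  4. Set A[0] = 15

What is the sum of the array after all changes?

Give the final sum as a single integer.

Initial sum: 205
Change 1: A[2] 41 -> 30, delta = -11, sum = 194
Change 2: A[2] 30 -> 28, delta = -2, sum = 192
Change 3: A[2] 28 -> -12, delta = -40, sum = 152
Change 4: A[0] 43 -> 15, delta = -28, sum = 124

Answer: 124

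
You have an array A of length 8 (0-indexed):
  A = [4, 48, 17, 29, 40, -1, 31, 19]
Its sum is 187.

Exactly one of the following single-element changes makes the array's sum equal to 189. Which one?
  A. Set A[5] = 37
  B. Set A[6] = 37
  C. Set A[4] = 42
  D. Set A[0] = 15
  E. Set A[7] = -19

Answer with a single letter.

Option A: A[5] -1->37, delta=38, new_sum=187+(38)=225
Option B: A[6] 31->37, delta=6, new_sum=187+(6)=193
Option C: A[4] 40->42, delta=2, new_sum=187+(2)=189 <-- matches target
Option D: A[0] 4->15, delta=11, new_sum=187+(11)=198
Option E: A[7] 19->-19, delta=-38, new_sum=187+(-38)=149

Answer: C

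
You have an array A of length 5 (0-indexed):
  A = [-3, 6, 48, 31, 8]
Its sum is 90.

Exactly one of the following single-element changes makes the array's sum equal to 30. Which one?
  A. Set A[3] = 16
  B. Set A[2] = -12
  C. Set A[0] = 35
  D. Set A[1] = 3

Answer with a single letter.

Answer: B

Derivation:
Option A: A[3] 31->16, delta=-15, new_sum=90+(-15)=75
Option B: A[2] 48->-12, delta=-60, new_sum=90+(-60)=30 <-- matches target
Option C: A[0] -3->35, delta=38, new_sum=90+(38)=128
Option D: A[1] 6->3, delta=-3, new_sum=90+(-3)=87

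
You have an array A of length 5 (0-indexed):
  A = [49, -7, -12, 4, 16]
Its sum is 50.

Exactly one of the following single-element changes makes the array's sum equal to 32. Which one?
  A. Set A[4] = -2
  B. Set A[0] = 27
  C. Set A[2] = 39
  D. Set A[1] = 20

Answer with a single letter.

Option A: A[4] 16->-2, delta=-18, new_sum=50+(-18)=32 <-- matches target
Option B: A[0] 49->27, delta=-22, new_sum=50+(-22)=28
Option C: A[2] -12->39, delta=51, new_sum=50+(51)=101
Option D: A[1] -7->20, delta=27, new_sum=50+(27)=77

Answer: A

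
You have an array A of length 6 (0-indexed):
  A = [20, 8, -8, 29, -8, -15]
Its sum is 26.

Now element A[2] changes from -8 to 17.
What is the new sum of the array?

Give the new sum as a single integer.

Answer: 51

Derivation:
Old value at index 2: -8
New value at index 2: 17
Delta = 17 - -8 = 25
New sum = old_sum + delta = 26 + (25) = 51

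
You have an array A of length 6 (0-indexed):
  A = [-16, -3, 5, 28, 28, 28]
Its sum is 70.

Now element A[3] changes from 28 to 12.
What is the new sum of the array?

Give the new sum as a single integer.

Old value at index 3: 28
New value at index 3: 12
Delta = 12 - 28 = -16
New sum = old_sum + delta = 70 + (-16) = 54

Answer: 54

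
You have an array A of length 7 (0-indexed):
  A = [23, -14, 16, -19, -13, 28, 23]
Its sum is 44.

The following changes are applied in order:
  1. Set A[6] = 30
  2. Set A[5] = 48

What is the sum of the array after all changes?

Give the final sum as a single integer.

Initial sum: 44
Change 1: A[6] 23 -> 30, delta = 7, sum = 51
Change 2: A[5] 28 -> 48, delta = 20, sum = 71

Answer: 71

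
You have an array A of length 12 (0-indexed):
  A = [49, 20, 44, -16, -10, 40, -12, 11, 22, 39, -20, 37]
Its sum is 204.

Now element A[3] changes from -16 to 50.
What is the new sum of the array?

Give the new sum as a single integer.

Old value at index 3: -16
New value at index 3: 50
Delta = 50 - -16 = 66
New sum = old_sum + delta = 204 + (66) = 270

Answer: 270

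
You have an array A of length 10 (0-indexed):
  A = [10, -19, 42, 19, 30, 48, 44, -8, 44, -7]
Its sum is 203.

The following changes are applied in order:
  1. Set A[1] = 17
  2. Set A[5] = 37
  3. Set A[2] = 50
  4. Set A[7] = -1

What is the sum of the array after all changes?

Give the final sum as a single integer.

Answer: 243

Derivation:
Initial sum: 203
Change 1: A[1] -19 -> 17, delta = 36, sum = 239
Change 2: A[5] 48 -> 37, delta = -11, sum = 228
Change 3: A[2] 42 -> 50, delta = 8, sum = 236
Change 4: A[7] -8 -> -1, delta = 7, sum = 243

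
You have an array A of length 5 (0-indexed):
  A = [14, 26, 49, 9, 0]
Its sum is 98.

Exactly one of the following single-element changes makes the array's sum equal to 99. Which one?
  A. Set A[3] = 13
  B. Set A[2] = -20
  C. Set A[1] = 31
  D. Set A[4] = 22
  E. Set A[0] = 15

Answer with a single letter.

Answer: E

Derivation:
Option A: A[3] 9->13, delta=4, new_sum=98+(4)=102
Option B: A[2] 49->-20, delta=-69, new_sum=98+(-69)=29
Option C: A[1] 26->31, delta=5, new_sum=98+(5)=103
Option D: A[4] 0->22, delta=22, new_sum=98+(22)=120
Option E: A[0] 14->15, delta=1, new_sum=98+(1)=99 <-- matches target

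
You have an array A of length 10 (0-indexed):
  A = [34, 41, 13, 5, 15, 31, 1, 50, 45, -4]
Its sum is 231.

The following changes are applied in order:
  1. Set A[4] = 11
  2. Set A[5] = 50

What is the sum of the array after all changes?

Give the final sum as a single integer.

Initial sum: 231
Change 1: A[4] 15 -> 11, delta = -4, sum = 227
Change 2: A[5] 31 -> 50, delta = 19, sum = 246

Answer: 246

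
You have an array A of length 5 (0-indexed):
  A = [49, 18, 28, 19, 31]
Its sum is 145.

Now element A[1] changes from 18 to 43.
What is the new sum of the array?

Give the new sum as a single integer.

Old value at index 1: 18
New value at index 1: 43
Delta = 43 - 18 = 25
New sum = old_sum + delta = 145 + (25) = 170

Answer: 170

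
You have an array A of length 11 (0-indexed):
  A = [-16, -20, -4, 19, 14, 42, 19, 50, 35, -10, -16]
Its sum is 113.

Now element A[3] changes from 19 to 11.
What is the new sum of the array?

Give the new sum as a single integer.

Old value at index 3: 19
New value at index 3: 11
Delta = 11 - 19 = -8
New sum = old_sum + delta = 113 + (-8) = 105

Answer: 105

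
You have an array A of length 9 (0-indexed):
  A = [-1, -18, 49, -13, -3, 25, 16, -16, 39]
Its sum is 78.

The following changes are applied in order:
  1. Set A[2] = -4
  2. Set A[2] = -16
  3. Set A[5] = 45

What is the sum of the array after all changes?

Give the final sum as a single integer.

Answer: 33

Derivation:
Initial sum: 78
Change 1: A[2] 49 -> -4, delta = -53, sum = 25
Change 2: A[2] -4 -> -16, delta = -12, sum = 13
Change 3: A[5] 25 -> 45, delta = 20, sum = 33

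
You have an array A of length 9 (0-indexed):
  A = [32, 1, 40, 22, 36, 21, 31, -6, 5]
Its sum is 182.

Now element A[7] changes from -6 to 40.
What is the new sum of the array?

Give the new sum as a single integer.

Answer: 228

Derivation:
Old value at index 7: -6
New value at index 7: 40
Delta = 40 - -6 = 46
New sum = old_sum + delta = 182 + (46) = 228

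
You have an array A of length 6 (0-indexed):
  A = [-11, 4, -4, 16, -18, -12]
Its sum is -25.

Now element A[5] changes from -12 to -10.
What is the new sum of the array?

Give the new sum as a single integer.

Old value at index 5: -12
New value at index 5: -10
Delta = -10 - -12 = 2
New sum = old_sum + delta = -25 + (2) = -23

Answer: -23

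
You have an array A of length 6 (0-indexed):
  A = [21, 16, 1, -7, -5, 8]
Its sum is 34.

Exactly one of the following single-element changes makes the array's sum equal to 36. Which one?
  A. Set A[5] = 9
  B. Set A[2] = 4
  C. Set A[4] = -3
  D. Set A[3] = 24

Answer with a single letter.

Option A: A[5] 8->9, delta=1, new_sum=34+(1)=35
Option B: A[2] 1->4, delta=3, new_sum=34+(3)=37
Option C: A[4] -5->-3, delta=2, new_sum=34+(2)=36 <-- matches target
Option D: A[3] -7->24, delta=31, new_sum=34+(31)=65

Answer: C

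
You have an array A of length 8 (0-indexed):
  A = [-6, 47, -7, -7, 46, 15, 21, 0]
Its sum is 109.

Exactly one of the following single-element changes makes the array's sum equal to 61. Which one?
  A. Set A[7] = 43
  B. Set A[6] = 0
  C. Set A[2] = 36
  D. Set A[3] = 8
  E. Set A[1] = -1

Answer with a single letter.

Answer: E

Derivation:
Option A: A[7] 0->43, delta=43, new_sum=109+(43)=152
Option B: A[6] 21->0, delta=-21, new_sum=109+(-21)=88
Option C: A[2] -7->36, delta=43, new_sum=109+(43)=152
Option D: A[3] -7->8, delta=15, new_sum=109+(15)=124
Option E: A[1] 47->-1, delta=-48, new_sum=109+(-48)=61 <-- matches target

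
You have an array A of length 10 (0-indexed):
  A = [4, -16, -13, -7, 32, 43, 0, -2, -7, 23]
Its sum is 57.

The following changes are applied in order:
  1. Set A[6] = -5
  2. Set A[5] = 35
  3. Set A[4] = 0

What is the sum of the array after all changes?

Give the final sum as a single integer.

Initial sum: 57
Change 1: A[6] 0 -> -5, delta = -5, sum = 52
Change 2: A[5] 43 -> 35, delta = -8, sum = 44
Change 3: A[4] 32 -> 0, delta = -32, sum = 12

Answer: 12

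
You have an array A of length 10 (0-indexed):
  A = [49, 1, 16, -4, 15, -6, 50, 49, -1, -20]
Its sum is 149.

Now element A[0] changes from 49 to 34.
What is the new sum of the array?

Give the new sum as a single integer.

Old value at index 0: 49
New value at index 0: 34
Delta = 34 - 49 = -15
New sum = old_sum + delta = 149 + (-15) = 134

Answer: 134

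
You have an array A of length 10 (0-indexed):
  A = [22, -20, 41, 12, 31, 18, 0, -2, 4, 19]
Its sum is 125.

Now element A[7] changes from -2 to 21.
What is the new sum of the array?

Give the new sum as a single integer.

Answer: 148

Derivation:
Old value at index 7: -2
New value at index 7: 21
Delta = 21 - -2 = 23
New sum = old_sum + delta = 125 + (23) = 148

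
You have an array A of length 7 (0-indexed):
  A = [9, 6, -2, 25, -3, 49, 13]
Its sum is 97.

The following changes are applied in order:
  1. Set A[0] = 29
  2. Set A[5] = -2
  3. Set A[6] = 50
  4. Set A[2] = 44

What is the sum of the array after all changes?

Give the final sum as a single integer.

Initial sum: 97
Change 1: A[0] 9 -> 29, delta = 20, sum = 117
Change 2: A[5] 49 -> -2, delta = -51, sum = 66
Change 3: A[6] 13 -> 50, delta = 37, sum = 103
Change 4: A[2] -2 -> 44, delta = 46, sum = 149

Answer: 149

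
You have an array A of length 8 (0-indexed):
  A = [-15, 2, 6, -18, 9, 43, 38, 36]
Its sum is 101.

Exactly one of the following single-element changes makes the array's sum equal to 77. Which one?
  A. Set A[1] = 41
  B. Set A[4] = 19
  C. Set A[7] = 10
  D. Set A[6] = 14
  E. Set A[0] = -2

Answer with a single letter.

Answer: D

Derivation:
Option A: A[1] 2->41, delta=39, new_sum=101+(39)=140
Option B: A[4] 9->19, delta=10, new_sum=101+(10)=111
Option C: A[7] 36->10, delta=-26, new_sum=101+(-26)=75
Option D: A[6] 38->14, delta=-24, new_sum=101+(-24)=77 <-- matches target
Option E: A[0] -15->-2, delta=13, new_sum=101+(13)=114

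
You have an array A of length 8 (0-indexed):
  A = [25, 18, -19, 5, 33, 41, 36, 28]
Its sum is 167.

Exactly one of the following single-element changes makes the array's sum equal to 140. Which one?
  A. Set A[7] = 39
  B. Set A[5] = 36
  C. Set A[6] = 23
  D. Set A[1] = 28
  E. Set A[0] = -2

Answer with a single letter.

Answer: E

Derivation:
Option A: A[7] 28->39, delta=11, new_sum=167+(11)=178
Option B: A[5] 41->36, delta=-5, new_sum=167+(-5)=162
Option C: A[6] 36->23, delta=-13, new_sum=167+(-13)=154
Option D: A[1] 18->28, delta=10, new_sum=167+(10)=177
Option E: A[0] 25->-2, delta=-27, new_sum=167+(-27)=140 <-- matches target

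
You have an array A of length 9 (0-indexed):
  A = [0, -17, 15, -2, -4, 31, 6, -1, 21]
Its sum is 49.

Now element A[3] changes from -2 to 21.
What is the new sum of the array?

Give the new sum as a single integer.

Old value at index 3: -2
New value at index 3: 21
Delta = 21 - -2 = 23
New sum = old_sum + delta = 49 + (23) = 72

Answer: 72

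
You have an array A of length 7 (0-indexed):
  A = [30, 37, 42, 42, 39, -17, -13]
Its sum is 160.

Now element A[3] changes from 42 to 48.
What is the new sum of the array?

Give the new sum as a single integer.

Answer: 166

Derivation:
Old value at index 3: 42
New value at index 3: 48
Delta = 48 - 42 = 6
New sum = old_sum + delta = 160 + (6) = 166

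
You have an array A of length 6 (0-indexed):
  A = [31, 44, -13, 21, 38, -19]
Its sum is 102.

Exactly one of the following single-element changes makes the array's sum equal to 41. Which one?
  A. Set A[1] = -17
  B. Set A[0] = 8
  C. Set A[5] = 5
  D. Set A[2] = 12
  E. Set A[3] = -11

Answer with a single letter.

Option A: A[1] 44->-17, delta=-61, new_sum=102+(-61)=41 <-- matches target
Option B: A[0] 31->8, delta=-23, new_sum=102+(-23)=79
Option C: A[5] -19->5, delta=24, new_sum=102+(24)=126
Option D: A[2] -13->12, delta=25, new_sum=102+(25)=127
Option E: A[3] 21->-11, delta=-32, new_sum=102+(-32)=70

Answer: A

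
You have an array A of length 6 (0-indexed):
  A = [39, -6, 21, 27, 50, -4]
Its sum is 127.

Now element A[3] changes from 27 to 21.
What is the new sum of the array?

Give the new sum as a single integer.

Answer: 121

Derivation:
Old value at index 3: 27
New value at index 3: 21
Delta = 21 - 27 = -6
New sum = old_sum + delta = 127 + (-6) = 121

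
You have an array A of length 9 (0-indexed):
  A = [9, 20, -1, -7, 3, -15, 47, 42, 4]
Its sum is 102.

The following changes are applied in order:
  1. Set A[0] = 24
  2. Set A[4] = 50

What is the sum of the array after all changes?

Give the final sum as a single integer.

Answer: 164

Derivation:
Initial sum: 102
Change 1: A[0] 9 -> 24, delta = 15, sum = 117
Change 2: A[4] 3 -> 50, delta = 47, sum = 164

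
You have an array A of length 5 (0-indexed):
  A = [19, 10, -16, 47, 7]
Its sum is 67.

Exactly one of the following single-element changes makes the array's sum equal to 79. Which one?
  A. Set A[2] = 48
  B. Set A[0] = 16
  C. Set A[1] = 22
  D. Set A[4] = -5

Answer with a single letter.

Option A: A[2] -16->48, delta=64, new_sum=67+(64)=131
Option B: A[0] 19->16, delta=-3, new_sum=67+(-3)=64
Option C: A[1] 10->22, delta=12, new_sum=67+(12)=79 <-- matches target
Option D: A[4] 7->-5, delta=-12, new_sum=67+(-12)=55

Answer: C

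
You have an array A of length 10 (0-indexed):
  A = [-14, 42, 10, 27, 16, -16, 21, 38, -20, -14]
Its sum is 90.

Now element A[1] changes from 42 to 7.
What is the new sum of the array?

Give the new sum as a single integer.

Old value at index 1: 42
New value at index 1: 7
Delta = 7 - 42 = -35
New sum = old_sum + delta = 90 + (-35) = 55

Answer: 55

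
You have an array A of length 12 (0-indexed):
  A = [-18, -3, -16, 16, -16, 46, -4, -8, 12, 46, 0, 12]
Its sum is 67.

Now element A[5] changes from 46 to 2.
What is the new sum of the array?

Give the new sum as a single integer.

Answer: 23

Derivation:
Old value at index 5: 46
New value at index 5: 2
Delta = 2 - 46 = -44
New sum = old_sum + delta = 67 + (-44) = 23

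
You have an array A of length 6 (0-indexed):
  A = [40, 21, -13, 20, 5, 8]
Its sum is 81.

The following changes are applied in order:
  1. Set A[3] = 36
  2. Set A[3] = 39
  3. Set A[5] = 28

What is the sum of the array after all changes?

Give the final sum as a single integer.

Answer: 120

Derivation:
Initial sum: 81
Change 1: A[3] 20 -> 36, delta = 16, sum = 97
Change 2: A[3] 36 -> 39, delta = 3, sum = 100
Change 3: A[5] 8 -> 28, delta = 20, sum = 120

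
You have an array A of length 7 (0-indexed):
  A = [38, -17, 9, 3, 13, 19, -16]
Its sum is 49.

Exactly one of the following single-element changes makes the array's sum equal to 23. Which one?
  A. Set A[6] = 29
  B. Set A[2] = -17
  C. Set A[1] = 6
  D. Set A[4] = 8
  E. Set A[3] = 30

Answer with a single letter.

Answer: B

Derivation:
Option A: A[6] -16->29, delta=45, new_sum=49+(45)=94
Option B: A[2] 9->-17, delta=-26, new_sum=49+(-26)=23 <-- matches target
Option C: A[1] -17->6, delta=23, new_sum=49+(23)=72
Option D: A[4] 13->8, delta=-5, new_sum=49+(-5)=44
Option E: A[3] 3->30, delta=27, new_sum=49+(27)=76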